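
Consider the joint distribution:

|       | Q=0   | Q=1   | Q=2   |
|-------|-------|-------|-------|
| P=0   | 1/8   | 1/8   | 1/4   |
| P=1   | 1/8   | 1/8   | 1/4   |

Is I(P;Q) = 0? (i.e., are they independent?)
Marginal P(P) (row sums):
  P(P=0) = 1/8 + 1/8 + 1/4 = 1/2
  P(P=1) = 1/8 + 1/8 + 1/4 = 1/2
Marginal P(Q) (column sums):
  P(Q=0) = 1/8 + 1/8 = 1/4
  P(Q=1) = 1/8 + 1/8 = 1/4
  P(Q=2) = 1/4 + 1/4 = 1/2

P and Q are independent iff P(P=i,Q=j) = P(P=i)·P(Q=j) for every cell.
  P(P=0)·P(Q=0) = 1/2 × 1/4 = 1/8 = P(P=0,Q=0) ✓
  P(P=0)·P(Q=1) = 1/2 × 1/4 = 1/8 = P(P=0,Q=1) ✓
  P(P=0)·P(Q=2) = 1/2 × 1/2 = 1/4 = P(P=0,Q=2) ✓
  P(P=1)·P(Q=0) = 1/2 × 1/4 = 1/8 = P(P=1,Q=0) ✓
  P(P=1)·P(Q=1) = 1/2 × 1/4 = 1/8 = P(P=1,Q=1) ✓
  P(P=1)·P(Q=2) = 1/2 × 1/2 = 1/4 = P(P=1,Q=2) ✓

Yes, P and Q are independent: every cell factors, so I(P;Q) = 0 bits.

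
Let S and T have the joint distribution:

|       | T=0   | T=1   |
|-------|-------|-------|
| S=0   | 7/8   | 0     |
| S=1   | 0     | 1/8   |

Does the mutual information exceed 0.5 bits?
Marginal P(S) (row sums):
  P(S=0) = 7/8 + 0 = 7/8
  P(S=1) = 0 + 1/8 = 1/8
Marginal P(T) (column sums):
  P(T=0) = 7/8 + 0 = 7/8
  P(T=1) = 0 + 1/8 = 1/8

H(S) = -[(7/8)·log₂(7/8) + (1/8)·log₂(1/8)]
  = 0.1686 + 0.3750
  = 0.5436 bits
H(T) = -[(7/8)·log₂(7/8) + (1/8)·log₂(1/8)]
  = 0.1686 + 0.3750
  = 0.5436 bits
H(S,T) = -[(7/8)·log₂(7/8) + (1/8)·log₂(1/8)]
  = 0.1686 + 0.3750
  = 0.5436 bits

I(S;T) = H(S) + H(T) - H(S,T)
  = 0.5436 + 0.5436 - 0.5436
  = 0.5436 bits

Yes. I(S;T) = 0.5436 bits, which is > 0.5 bits.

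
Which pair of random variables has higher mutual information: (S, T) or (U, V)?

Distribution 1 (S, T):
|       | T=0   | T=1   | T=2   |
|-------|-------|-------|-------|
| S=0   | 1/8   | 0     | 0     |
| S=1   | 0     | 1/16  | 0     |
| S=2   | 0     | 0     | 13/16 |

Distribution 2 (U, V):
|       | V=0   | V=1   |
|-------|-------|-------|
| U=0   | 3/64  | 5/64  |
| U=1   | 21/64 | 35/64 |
Distribution 1 (S, T):
Marginal P(S) (row sums):
  P(S=0) = 1/8 + 0 + 0 = 1/8
  P(S=1) = 0 + 1/16 + 0 = 1/16
  P(S=2) = 0 + 0 + 13/16 = 13/16
Marginal P(T) (column sums):
  P(T=0) = 1/8 + 0 + 0 = 1/8
  P(T=1) = 0 + 1/16 + 0 = 1/16
  P(T=2) = 0 + 0 + 13/16 = 13/16

H(S) = -[(1/8)·log₂(1/8) + (1/16)·log₂(1/16) + (13/16)·log₂(13/16)]
  = 0.3750 + 0.2500 + 0.2434
  = 0.8684 bits
H(T) = -[(1/8)·log₂(1/8) + (1/16)·log₂(1/16) + (13/16)·log₂(13/16)]
  = 0.3750 + 0.2500 + 0.2434
  = 0.8684 bits
H(S,T) = -[(1/8)·log₂(1/8) + (1/16)·log₂(1/16) + (13/16)·log₂(13/16)]
  = 0.3750 + 0.2500 + 0.2434
  = 0.8684 bits

I(S;T) = H(S) + H(T) - H(S,T)
  = 0.8684 + 0.8684 - 0.8684
  = 0.8684 bits

Distribution 2 (U, V):
Marginal P(U) (row sums):
  P(U=0) = 3/64 + 5/64 = 1/8
  P(U=1) = 21/64 + 35/64 = 7/8
Marginal P(V) (column sums):
  P(V=0) = 3/64 + 21/64 = 3/8
  P(V=1) = 5/64 + 35/64 = 5/8

H(U) = -[(1/8)·log₂(1/8) + (7/8)·log₂(7/8)]
  = 0.3750 + 0.1686
  = 0.5436 bits
H(V) = -[(3/8)·log₂(3/8) + (5/8)·log₂(5/8)]
  = 0.5306 + 0.4238
  = 0.9544 bits
H(U,V) = -[(3/64)·log₂(3/64) + (5/64)·log₂(5/64) + (21/64)·log₂(21/64) + (35/64)·log₂(35/64)]
  = 0.2070 + 0.2873 + 0.5275 + 0.4762
  = 1.4980 bits

I(U;V) = H(U) + H(V) - H(U,V)
  = 0.5436 + 0.9544 - 1.4980
  = 0.0000 bits

I(S;T) = 0.8684 bits > I(U;V) = 0.0000 bits, so (S, T) has the higher mutual information (stronger dependence).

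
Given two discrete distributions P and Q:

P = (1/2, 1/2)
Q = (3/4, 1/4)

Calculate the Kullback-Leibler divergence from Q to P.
D(P||Q) = Σ P(i) log₂(P(i)/Q(i))
  i=0: (1/2) × log₂((1/2)/(3/4)) = (1/2) × log₂(2/3) = -0.2925
  i=1: (1/2) × log₂((1/2)/(1/4)) = (1/2) × log₂(2) = 0.5000
D(P||Q) = -0.2925 + 0.5000
  = 0.2075 bits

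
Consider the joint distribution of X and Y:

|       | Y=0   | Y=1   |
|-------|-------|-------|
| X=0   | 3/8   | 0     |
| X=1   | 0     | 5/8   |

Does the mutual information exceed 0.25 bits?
Marginal P(X) (row sums):
  P(X=0) = 3/8 + 0 = 3/8
  P(X=1) = 0 + 5/8 = 5/8
Marginal P(Y) (column sums):
  P(Y=0) = 3/8 + 0 = 3/8
  P(Y=1) = 0 + 5/8 = 5/8

H(X) = -[(3/8)·log₂(3/8) + (5/8)·log₂(5/8)]
  = 0.5306 + 0.4238
  = 0.9544 bits
H(Y) = -[(3/8)·log₂(3/8) + (5/8)·log₂(5/8)]
  = 0.5306 + 0.4238
  = 0.9544 bits
H(X,Y) = -[(3/8)·log₂(3/8) + (5/8)·log₂(5/8)]
  = 0.5306 + 0.4238
  = 0.9544 bits

I(X;Y) = H(X) + H(Y) - H(X,Y)
  = 0.9544 + 0.9544 - 0.9544
  = 0.9544 bits

Yes. I(X;Y) = 0.9544 bits, which is > 0.25 bits.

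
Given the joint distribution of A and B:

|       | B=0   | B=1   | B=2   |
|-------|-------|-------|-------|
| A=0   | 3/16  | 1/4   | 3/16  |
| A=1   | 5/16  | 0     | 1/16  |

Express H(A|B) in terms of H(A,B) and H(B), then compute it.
H(A|B) = H(A,B) - H(B)

Marginal P(B) (column sums):
  P(B=0) = 3/16 + 5/16 = 1/2
  P(B=1) = 1/4 + 0 = 1/4
  P(B=2) = 3/16 + 1/16 = 1/4

H(A,B) = -[(3/16)·log₂(3/16) + (1/4)·log₂(1/4) + (3/16)·log₂(3/16) + (5/16)·log₂(5/16) + (1/16)·log₂(1/16)]
  = 0.4528 + 0.5000 + 0.4528 + 0.5244 + 0.2500
  = 2.1800 bits
H(B) = -[(1/2)·log₂(1/2) + (1/4)·log₂(1/4) + (1/4)·log₂(1/4)]
  = 0.5000 + 0.5000 + 0.5000
  = 1.5000 bits

H(A|B) = 2.1800 - 1.5000 = 0.6800 bits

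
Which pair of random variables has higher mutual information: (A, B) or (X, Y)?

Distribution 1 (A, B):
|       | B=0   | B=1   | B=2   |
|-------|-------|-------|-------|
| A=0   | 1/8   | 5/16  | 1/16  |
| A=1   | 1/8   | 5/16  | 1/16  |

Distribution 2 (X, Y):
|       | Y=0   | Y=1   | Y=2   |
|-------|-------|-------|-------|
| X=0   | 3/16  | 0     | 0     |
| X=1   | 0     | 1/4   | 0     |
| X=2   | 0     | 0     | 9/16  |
Distribution 1 (A, B):
Marginal P(A) (row sums):
  P(A=0) = 1/8 + 5/16 + 1/16 = 1/2
  P(A=1) = 1/8 + 5/16 + 1/16 = 1/2
Marginal P(B) (column sums):
  P(B=0) = 1/8 + 1/8 = 1/4
  P(B=1) = 5/16 + 5/16 = 5/8
  P(B=2) = 1/16 + 1/16 = 1/8

H(A) = -[(1/2)·log₂(1/2) + (1/2)·log₂(1/2)]
  = 0.5000 + 0.5000
  = 1.0000 bits
H(B) = -[(1/4)·log₂(1/4) + (5/8)·log₂(5/8) + (1/8)·log₂(1/8)]
  = 0.5000 + 0.4238 + 0.3750
  = 1.2988 bits
H(A,B) = -[(1/8)·log₂(1/8) + (5/16)·log₂(5/16) + (1/16)·log₂(1/16) + (1/8)·log₂(1/8) + (5/16)·log₂(5/16) + (1/16)·log₂(1/16)]
  = 0.3750 + 0.5244 + 0.2500 + 0.3750 + 0.5244 + 0.2500
  = 2.2988 bits

I(A;B) = H(A) + H(B) - H(A,B)
  = 1.0000 + 1.2988 - 2.2988
  = 0.0000 bits

Distribution 2 (X, Y):
Marginal P(X) (row sums):
  P(X=0) = 3/16 + 0 + 0 = 3/16
  P(X=1) = 0 + 1/4 + 0 = 1/4
  P(X=2) = 0 + 0 + 9/16 = 9/16
Marginal P(Y) (column sums):
  P(Y=0) = 3/16 + 0 + 0 = 3/16
  P(Y=1) = 0 + 1/4 + 0 = 1/4
  P(Y=2) = 0 + 0 + 9/16 = 9/16

H(X) = -[(3/16)·log₂(3/16) + (1/4)·log₂(1/4) + (9/16)·log₂(9/16)]
  = 0.4528 + 0.5000 + 0.4669
  = 1.4197 bits
H(Y) = -[(3/16)·log₂(3/16) + (1/4)·log₂(1/4) + (9/16)·log₂(9/16)]
  = 0.4528 + 0.5000 + 0.4669
  = 1.4197 bits
H(X,Y) = -[(3/16)·log₂(3/16) + (1/4)·log₂(1/4) + (9/16)·log₂(9/16)]
  = 0.4528 + 0.5000 + 0.4669
  = 1.4197 bits

I(X;Y) = H(X) + H(Y) - H(X,Y)
  = 1.4197 + 1.4197 - 1.4197
  = 1.4197 bits

I(X;Y) = 1.4197 bits > I(A;B) = 0.0000 bits, so (X, Y) has the higher mutual information (stronger dependence).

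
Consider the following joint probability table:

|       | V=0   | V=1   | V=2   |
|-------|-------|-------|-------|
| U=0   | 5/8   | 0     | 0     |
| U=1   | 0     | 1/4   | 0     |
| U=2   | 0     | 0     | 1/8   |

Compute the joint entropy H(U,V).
H(U,V) = -Σ P(U,V) log₂ P(U,V), summed over the non-zero cells:
H(U,V) = -[(5/8)·log₂(5/8) + (1/4)·log₂(1/4) + (1/8)·log₂(1/8)]
  = 0.4238 + 0.5000 + 0.3750
  = 1.2988 bits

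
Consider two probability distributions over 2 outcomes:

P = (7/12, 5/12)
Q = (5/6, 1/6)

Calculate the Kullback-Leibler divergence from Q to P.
D(P||Q) = Σ P(i) log₂(P(i)/Q(i))
  i=0: (7/12) × log₂((7/12)/(5/6)) = (7/12) × log₂(7/10) = -0.3002
  i=1: (5/12) × log₂((5/12)/(1/6)) = (5/12) × log₂(5/2) = 0.5508
D(P||Q) = -0.3002 + 0.5508
  = 0.2506 bits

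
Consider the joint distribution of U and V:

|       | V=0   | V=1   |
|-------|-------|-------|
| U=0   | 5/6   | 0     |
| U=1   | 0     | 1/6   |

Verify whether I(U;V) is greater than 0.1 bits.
Marginal P(U) (row sums):
  P(U=0) = 5/6 + 0 = 5/6
  P(U=1) = 0 + 1/6 = 1/6
Marginal P(V) (column sums):
  P(V=0) = 5/6 + 0 = 5/6
  P(V=1) = 0 + 1/6 = 1/6

H(U) = -[(5/6)·log₂(5/6) + (1/6)·log₂(1/6)]
  = 0.2192 + 0.4308
  = 0.6500 bits
H(V) = -[(5/6)·log₂(5/6) + (1/6)·log₂(1/6)]
  = 0.2192 + 0.4308
  = 0.6500 bits
H(U,V) = -[(5/6)·log₂(5/6) + (1/6)·log₂(1/6)]
  = 0.2192 + 0.4308
  = 0.6500 bits

I(U;V) = H(U) + H(V) - H(U,V)
  = 0.6500 + 0.6500 - 0.6500
  = 0.6500 bits

Yes. I(U;V) = 0.6500 bits, which is > 0.1 bits.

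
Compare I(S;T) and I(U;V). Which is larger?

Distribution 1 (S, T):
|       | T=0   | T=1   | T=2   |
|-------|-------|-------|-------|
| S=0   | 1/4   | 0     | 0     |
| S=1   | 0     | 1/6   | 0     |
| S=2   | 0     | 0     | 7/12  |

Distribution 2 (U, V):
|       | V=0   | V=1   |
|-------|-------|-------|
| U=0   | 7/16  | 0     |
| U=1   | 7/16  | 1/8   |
Distribution 1 (S, T):
Marginal P(S) (row sums):
  P(S=0) = 1/4 + 0 + 0 = 1/4
  P(S=1) = 0 + 1/6 + 0 = 1/6
  P(S=2) = 0 + 0 + 7/12 = 7/12
Marginal P(T) (column sums):
  P(T=0) = 1/4 + 0 + 0 = 1/4
  P(T=1) = 0 + 1/6 + 0 = 1/6
  P(T=2) = 0 + 0 + 7/12 = 7/12

H(S) = -[(1/4)·log₂(1/4) + (1/6)·log₂(1/6) + (7/12)·log₂(7/12)]
  = 0.5000 + 0.4308 + 0.4536
  = 1.3844 bits
H(T) = -[(1/4)·log₂(1/4) + (1/6)·log₂(1/6) + (7/12)·log₂(7/12)]
  = 0.5000 + 0.4308 + 0.4536
  = 1.3844 bits
H(S,T) = -[(1/4)·log₂(1/4) + (1/6)·log₂(1/6) + (7/12)·log₂(7/12)]
  = 0.5000 + 0.4308 + 0.4536
  = 1.3844 bits

I(S;T) = H(S) + H(T) - H(S,T)
  = 1.3844 + 1.3844 - 1.3844
  = 1.3844 bits

Distribution 2 (U, V):
Marginal P(U) (row sums):
  P(U=0) = 7/16 + 0 = 7/16
  P(U=1) = 7/16 + 1/8 = 9/16
Marginal P(V) (column sums):
  P(V=0) = 7/16 + 7/16 = 7/8
  P(V=1) = 0 + 1/8 = 1/8

H(U) = -[(7/16)·log₂(7/16) + (9/16)·log₂(9/16)]
  = 0.5218 + 0.4669
  = 0.9887 bits
H(V) = -[(7/8)·log₂(7/8) + (1/8)·log₂(1/8)]
  = 0.1686 + 0.3750
  = 0.5436 bits
H(U,V) = -[(7/16)·log₂(7/16) + (7/16)·log₂(7/16) + (1/8)·log₂(1/8)]
  = 0.5218 + 0.5218 + 0.3750
  = 1.4186 bits

I(U;V) = H(U) + H(V) - H(U,V)
  = 0.9887 + 0.5436 - 1.4186
  = 0.1137 bits

I(S;T) = 1.3844 bits > I(U;V) = 0.1137 bits, so (S, T) has the higher mutual information (stronger dependence).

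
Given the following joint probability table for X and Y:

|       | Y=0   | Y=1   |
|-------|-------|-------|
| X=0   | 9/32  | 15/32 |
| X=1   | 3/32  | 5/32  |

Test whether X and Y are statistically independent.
Marginal P(X) (row sums):
  P(X=0) = 9/32 + 15/32 = 3/4
  P(X=1) = 3/32 + 5/32 = 1/4
Marginal P(Y) (column sums):
  P(Y=0) = 9/32 + 3/32 = 3/8
  P(Y=1) = 15/32 + 5/32 = 5/8

X and Y are independent iff P(X=i,Y=j) = P(X=i)·P(Y=j) for every cell.
  P(X=0)·P(Y=0) = 3/4 × 3/8 = 9/32 = P(X=0,Y=0) ✓
  P(X=0)·P(Y=1) = 3/4 × 5/8 = 15/32 = P(X=0,Y=1) ✓
  P(X=1)·P(Y=0) = 1/4 × 3/8 = 3/32 = P(X=1,Y=0) ✓
  P(X=1)·P(Y=1) = 1/4 × 5/8 = 5/32 = P(X=1,Y=1) ✓

Yes, X and Y are independent: every cell factors, so I(X;Y) = 0 bits.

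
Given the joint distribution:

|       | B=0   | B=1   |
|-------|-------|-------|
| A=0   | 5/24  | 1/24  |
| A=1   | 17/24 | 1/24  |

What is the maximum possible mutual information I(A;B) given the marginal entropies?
The upper bound on mutual information is I(A;B) ≤ min(H(A), H(B)).

Marginal P(A) (row sums):
  P(A=0) = 5/24 + 1/24 = 1/4
  P(A=1) = 17/24 + 1/24 = 3/4
Marginal P(B) (column sums):
  P(B=0) = 5/24 + 17/24 = 11/12
  P(B=1) = 1/24 + 1/24 = 1/12

H(A) = -[(1/4)·log₂(1/4) + (3/4)·log₂(3/4)]
  = 0.5000 + 0.3113
  = 0.8113 bits
H(B) = -[(11/12)·log₂(11/12) + (1/12)·log₂(1/12)]
  = 0.1151 + 0.2987
  = 0.4138 bits

Maximum possible I(A;B) = min(0.8113, 0.4138) = 0.4138 bits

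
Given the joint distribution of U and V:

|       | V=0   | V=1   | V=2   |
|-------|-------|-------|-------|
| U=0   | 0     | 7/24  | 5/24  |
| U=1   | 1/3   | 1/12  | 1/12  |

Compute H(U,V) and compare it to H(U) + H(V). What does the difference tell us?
Marginal P(U) (row sums):
  P(U=0) = 0 + 7/24 + 5/24 = 1/2
  P(U=1) = 1/3 + 1/12 + 1/12 = 1/2
Marginal P(V) (column sums):
  P(V=0) = 0 + 1/3 = 1/3
  P(V=1) = 7/24 + 1/12 = 3/8
  P(V=2) = 5/24 + 1/12 = 7/24

H(U,V) = -[(7/24)·log₂(7/24) + (5/24)·log₂(5/24) + (1/3)·log₂(1/3) + (1/12)·log₂(1/12) + (1/12)·log₂(1/12)]
  = 0.5185 + 0.4715 + 0.5283 + 0.2987 + 0.2987
  = 2.1157 bits
H(U) = -[(1/2)·log₂(1/2) + (1/2)·log₂(1/2)]
  = 0.5000 + 0.5000
  = 1.0000 bits
H(V) = -[(1/3)·log₂(1/3) + (3/8)·log₂(3/8) + (7/24)·log₂(7/24)]
  = 0.5283 + 0.5306 + 0.5185
  = 1.5774 bits

H(U) + H(V) = 1.0000 + 1.5774 = 2.5774 bits
Difference: H(U) + H(V) - H(U,V) = 2.5774 - 2.1157 = 0.4617 bits = I(U;V)

The difference is the mutual information; it is positive here, so U and V are dependent (knowing one reduces uncertainty about the other by 0.4617 bits).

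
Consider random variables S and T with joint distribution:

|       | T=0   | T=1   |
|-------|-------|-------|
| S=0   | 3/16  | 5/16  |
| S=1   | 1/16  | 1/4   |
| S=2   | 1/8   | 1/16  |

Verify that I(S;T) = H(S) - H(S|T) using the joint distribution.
Left side, from I(S;T) = H(S) + H(T) - H(S,T):
Marginal P(S) (row sums):
  P(S=0) = 3/16 + 5/16 = 1/2
  P(S=1) = 1/16 + 1/4 = 5/16
  P(S=2) = 1/8 + 1/16 = 3/16
Marginal P(T) (column sums):
  P(T=0) = 3/16 + 1/16 + 1/8 = 3/8
  P(T=1) = 5/16 + 1/4 + 1/16 = 5/8

H(S) = -[(1/2)·log₂(1/2) + (5/16)·log₂(5/16) + (3/16)·log₂(3/16)]
  = 0.5000 + 0.5244 + 0.4528
  = 1.4772 bits
H(T) = -[(3/8)·log₂(3/8) + (5/8)·log₂(5/8)]
  = 0.5306 + 0.4238
  = 0.9544 bits
H(S,T) = -[(3/16)·log₂(3/16) + (5/16)·log₂(5/16) + (1/16)·log₂(1/16) + (1/4)·log₂(1/4) + (1/8)·log₂(1/8) + (1/16)·log₂(1/16)]
  = 0.4528 + 0.5244 + 0.2500 + 0.5000 + 0.3750 + 0.2500
  = 2.3522 bits

I(S;T) = H(S) + H(T) - H(S,T)
  = 1.4772 + 0.9544 - 2.3522
  = 0.0794 bits

Right side, with H(S|T) computed directly from the conditional probabilities:
H(S|T) = -Σ P(S,T)·log₂ P(S|T), where P(S|T) = P(S,T) / P(T)
  (S=0,T=0): P(S|T) = (3/16)/(3/8) = 1/2;  -(3/16)·log₂(1/2) = 0.1875
  (S=0,T=1): P(S|T) = (5/16)/(5/8) = 1/2;  -(5/16)·log₂(1/2) = 0.3125
  (S=1,T=0): P(S|T) = (1/16)/(3/8) = 1/6;  -(1/16)·log₂(1/6) = 0.1616
  (S=1,T=1): P(S|T) = (1/4)/(5/8) = 2/5;  -(1/4)·log₂(2/5) = 0.3305
  (S=2,T=0): P(S|T) = (1/8)/(3/8) = 1/3;  -(1/8)·log₂(1/3) = 0.1981
  (S=2,T=1): P(S|T) = (1/16)/(5/8) = 1/10;  -(1/16)·log₂(1/10) = 0.2076
H(S|T) = 0.1875 + 0.3125 + 0.1616 + 0.3305 + 0.1981 + 0.2076
  = 1.3978 bits
H(S) - H(S|T) = 1.4772 - 1.3978 = 0.0794 bits

Both sides equal 0.0794 bits, so I(S;T) = H(S) - H(S|T) ✓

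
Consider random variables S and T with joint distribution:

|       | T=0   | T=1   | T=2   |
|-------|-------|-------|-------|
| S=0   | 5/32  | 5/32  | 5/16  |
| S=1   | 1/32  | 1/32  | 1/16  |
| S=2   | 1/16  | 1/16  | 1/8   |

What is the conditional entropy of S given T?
Marginal P(T) (column sums):
  P(T=0) = 5/32 + 1/32 + 1/16 = 1/4
  P(T=1) = 5/32 + 1/32 + 1/16 = 1/4
  P(T=2) = 5/16 + 1/16 + 1/8 = 1/2

H(S|T) = -Σ P(S,T)·log₂ P(S|T), where P(S|T) = P(S,T) / P(T)
  (S=0,T=0): P(S|T) = (5/32)/(1/4) = 5/8;  -(5/32)·log₂(5/8) = 0.1059
  (S=0,T=1): P(S|T) = (5/32)/(1/4) = 5/8;  -(5/32)·log₂(5/8) = 0.1059
  (S=0,T=2): P(S|T) = (5/16)/(1/2) = 5/8;  -(5/16)·log₂(5/8) = 0.2119
  (S=1,T=0): P(S|T) = (1/32)/(1/4) = 1/8;  -(1/32)·log₂(1/8) = 0.0938
  (S=1,T=1): P(S|T) = (1/32)/(1/4) = 1/8;  -(1/32)·log₂(1/8) = 0.0938
  (S=1,T=2): P(S|T) = (1/16)/(1/2) = 1/8;  -(1/16)·log₂(1/8) = 0.1875
  (S=2,T=0): P(S|T) = (1/16)/(1/4) = 1/4;  -(1/16)·log₂(1/4) = 0.1250
  (S=2,T=1): P(S|T) = (1/16)/(1/4) = 1/4;  -(1/16)·log₂(1/4) = 0.1250
  (S=2,T=2): P(S|T) = (1/8)/(1/2) = 1/4;  -(1/8)·log₂(1/4) = 0.2500
H(S|T) = 0.1059 + 0.1059 + 0.2119 + 0.0938 + 0.0938 + 0.1875 + 0.1250 + 0.1250 + 0.2500
  = 1.2988 bits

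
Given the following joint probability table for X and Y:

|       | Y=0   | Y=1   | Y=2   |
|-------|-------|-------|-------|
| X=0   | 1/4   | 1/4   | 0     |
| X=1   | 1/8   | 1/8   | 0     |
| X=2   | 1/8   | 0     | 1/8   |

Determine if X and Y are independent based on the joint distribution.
Marginal P(X) (row sums):
  P(X=0) = 1/4 + 1/4 + 0 = 1/2
  P(X=1) = 1/8 + 1/8 + 0 = 1/4
  P(X=2) = 1/8 + 0 + 1/8 = 1/4
Marginal P(Y) (column sums):
  P(Y=0) = 1/4 + 1/8 + 1/8 = 1/2
  P(Y=1) = 1/4 + 1/8 + 0 = 3/8
  P(Y=2) = 0 + 0 + 1/8 = 1/8

X and Y are independent iff P(X=i,Y=j) = P(X=i)·P(Y=j) for every cell.
  P(X=0)·P(Y=1) = 1/2 × 3/8 = 3/16, but P(X=0,Y=1) = 1/4 ✗

No, X and Y are not independent. Quantitatively, I(X;Y) > 0:

H(X) = -[(1/2)·log₂(1/2) + (1/4)·log₂(1/4) + (1/4)·log₂(1/4)]
  = 0.5000 + 0.5000 + 0.5000
  = 1.5000 bits
H(Y) = -[(1/2)·log₂(1/2) + (3/8)·log₂(3/8) + (1/8)·log₂(1/8)]
  = 0.5000 + 0.5306 + 0.3750
  = 1.4056 bits
H(X,Y) = -[(1/4)·log₂(1/4) + (1/4)·log₂(1/4) + (1/8)·log₂(1/8) + (1/8)·log₂(1/8) + (1/8)·log₂(1/8) + (1/8)·log₂(1/8)]
  = 0.5000 + 0.5000 + 0.3750 + 0.3750 + 0.3750 + 0.3750
  = 2.5000 bits
I(X;Y) = H(X) + H(Y) - H(X,Y) = 1.5000 + 1.4056 - 2.5000 = 0.4056 bits > 0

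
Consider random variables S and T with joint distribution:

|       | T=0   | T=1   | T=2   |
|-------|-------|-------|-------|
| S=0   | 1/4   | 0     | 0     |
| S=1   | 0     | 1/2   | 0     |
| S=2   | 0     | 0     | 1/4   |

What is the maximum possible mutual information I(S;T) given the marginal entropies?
The upper bound on mutual information is I(S;T) ≤ min(H(S), H(T)).

Marginal P(S) (row sums):
  P(S=0) = 1/4 + 0 + 0 = 1/4
  P(S=1) = 0 + 1/2 + 0 = 1/2
  P(S=2) = 0 + 0 + 1/4 = 1/4
Marginal P(T) (column sums):
  P(T=0) = 1/4 + 0 + 0 = 1/4
  P(T=1) = 0 + 1/2 + 0 = 1/2
  P(T=2) = 0 + 0 + 1/4 = 1/4

H(S) = -[(1/4)·log₂(1/4) + (1/2)·log₂(1/2) + (1/4)·log₂(1/4)]
  = 0.5000 + 0.5000 + 0.5000
  = 1.5000 bits
H(T) = -[(1/4)·log₂(1/4) + (1/2)·log₂(1/2) + (1/4)·log₂(1/4)]
  = 0.5000 + 0.5000 + 0.5000
  = 1.5000 bits

Maximum possible I(S;T) = min(1.5000, 1.5000) = 1.5000 bits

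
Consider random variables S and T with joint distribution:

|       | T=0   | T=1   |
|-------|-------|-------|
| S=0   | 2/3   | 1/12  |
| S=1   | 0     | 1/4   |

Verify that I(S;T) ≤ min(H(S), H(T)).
Marginal P(S) (row sums):
  P(S=0) = 2/3 + 1/12 = 3/4
  P(S=1) = 0 + 1/4 = 1/4
Marginal P(T) (column sums):
  P(T=0) = 2/3 + 0 = 2/3
  P(T=1) = 1/12 + 1/4 = 1/3

H(S) = -[(3/4)·log₂(3/4) + (1/4)·log₂(1/4)]
  = 0.3113 + 0.5000
  = 0.8113 bits
H(T) = -[(2/3)·log₂(2/3) + (1/3)·log₂(1/3)]
  = 0.3900 + 0.5283
  = 0.9183 bits
H(S,T) = -[(2/3)·log₂(2/3) + (1/12)·log₂(1/12) + (1/4)·log₂(1/4)]
  = 0.3900 + 0.2987 + 0.5000
  = 1.1887 bits

I(S;T) = H(S) + H(T) - H(S,T)
  = 0.8113 + 0.9183 - 1.1887
  = 0.5409 bits

min(H(S), H(T)) = min(0.8113, 0.9183) = 0.8113 bits
Since 0.5409 ≤ 0.8113, the bound is satisfied ✓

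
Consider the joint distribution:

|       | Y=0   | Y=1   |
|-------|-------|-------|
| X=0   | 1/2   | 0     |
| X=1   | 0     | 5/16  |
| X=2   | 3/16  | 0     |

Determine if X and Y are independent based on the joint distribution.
Marginal P(X) (row sums):
  P(X=0) = 1/2 + 0 = 1/2
  P(X=1) = 0 + 5/16 = 5/16
  P(X=2) = 3/16 + 0 = 3/16
Marginal P(Y) (column sums):
  P(Y=0) = 1/2 + 0 + 3/16 = 11/16
  P(Y=1) = 0 + 5/16 + 0 = 5/16

X and Y are independent iff P(X=i,Y=j) = P(X=i)·P(Y=j) for every cell.
  P(X=0)·P(Y=0) = 1/2 × 11/16 = 11/32, but P(X=0,Y=0) = 1/2 ✗

No, X and Y are not independent. Quantitatively, I(X;Y) > 0:

H(X) = -[(1/2)·log₂(1/2) + (5/16)·log₂(5/16) + (3/16)·log₂(3/16)]
  = 0.5000 + 0.5244 + 0.4528
  = 1.4772 bits
H(Y) = -[(11/16)·log₂(11/16) + (5/16)·log₂(5/16)]
  = 0.3716 + 0.5244
  = 0.8960 bits
H(X,Y) = -[(1/2)·log₂(1/2) + (5/16)·log₂(5/16) + (3/16)·log₂(3/16)]
  = 0.5000 + 0.5244 + 0.4528
  = 1.4772 bits
I(X;Y) = H(X) + H(Y) - H(X,Y) = 1.4772 + 0.8960 - 1.4772 = 0.8960 bits > 0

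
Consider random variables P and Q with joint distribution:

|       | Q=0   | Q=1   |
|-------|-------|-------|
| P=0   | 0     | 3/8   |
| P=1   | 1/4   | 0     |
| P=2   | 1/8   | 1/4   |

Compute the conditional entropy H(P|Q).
Marginal P(Q) (column sums):
  P(Q=0) = 0 + 1/4 + 1/8 = 3/8
  P(Q=1) = 3/8 + 0 + 1/4 = 5/8

H(P|Q) = -Σ P(P,Q)·log₂ P(P|Q), where P(P|Q) = P(P,Q) / P(Q)
  (cells with P(P,Q) = 0 contribute 0)
  (P=0,Q=1): P(P|Q) = (3/8)/(5/8) = 3/5;  -(3/8)·log₂(3/5) = 0.2764
  (P=1,Q=0): P(P|Q) = (1/4)/(3/8) = 2/3;  -(1/4)·log₂(2/3) = 0.1462
  (P=2,Q=0): P(P|Q) = (1/8)/(3/8) = 1/3;  -(1/8)·log₂(1/3) = 0.1981
  (P=2,Q=1): P(P|Q) = (1/4)/(5/8) = 2/5;  -(1/4)·log₂(2/5) = 0.3305
H(P|Q) = 0.2764 + 0.1462 + 0.1981 + 0.3305
  = 0.9512 bits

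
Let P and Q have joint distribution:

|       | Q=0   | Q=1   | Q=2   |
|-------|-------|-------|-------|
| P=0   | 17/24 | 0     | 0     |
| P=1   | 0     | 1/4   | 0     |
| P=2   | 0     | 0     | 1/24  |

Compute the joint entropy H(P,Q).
H(P,Q) = -Σ P(P,Q) log₂ P(P,Q), summed over the non-zero cells:
H(P,Q) = -[(17/24)·log₂(17/24) + (1/4)·log₂(1/4) + (1/24)·log₂(1/24)]
  = 0.3524 + 0.5000 + 0.1910
  = 1.0434 bits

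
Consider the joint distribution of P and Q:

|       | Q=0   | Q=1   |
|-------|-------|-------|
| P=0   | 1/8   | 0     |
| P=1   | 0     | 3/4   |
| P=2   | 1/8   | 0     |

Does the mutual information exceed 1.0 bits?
Marginal P(P) (row sums):
  P(P=0) = 1/8 + 0 = 1/8
  P(P=1) = 0 + 3/4 = 3/4
  P(P=2) = 1/8 + 0 = 1/8
Marginal P(Q) (column sums):
  P(Q=0) = 1/8 + 0 + 1/8 = 1/4
  P(Q=1) = 0 + 3/4 + 0 = 3/4

H(P) = -[(1/8)·log₂(1/8) + (3/4)·log₂(3/4) + (1/8)·log₂(1/8)]
  = 0.3750 + 0.3113 + 0.3750
  = 1.0613 bits
H(Q) = -[(1/4)·log₂(1/4) + (3/4)·log₂(3/4)]
  = 0.5000 + 0.3113
  = 0.8113 bits
H(P,Q) = -[(1/8)·log₂(1/8) + (3/4)·log₂(3/4) + (1/8)·log₂(1/8)]
  = 0.3750 + 0.3113 + 0.3750
  = 1.0613 bits

I(P;Q) = H(P) + H(Q) - H(P,Q)
  = 1.0613 + 0.8113 - 1.0613
  = 0.8113 bits

No. I(P;Q) = 0.8113 bits, which is ≤ 1.0 bits.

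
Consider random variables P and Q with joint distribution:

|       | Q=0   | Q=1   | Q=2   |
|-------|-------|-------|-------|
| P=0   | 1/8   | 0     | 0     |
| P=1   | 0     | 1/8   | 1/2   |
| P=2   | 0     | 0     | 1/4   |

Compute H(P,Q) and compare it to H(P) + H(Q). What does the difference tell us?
Marginal P(P) (row sums):
  P(P=0) = 1/8 + 0 + 0 = 1/8
  P(P=1) = 0 + 1/8 + 1/2 = 5/8
  P(P=2) = 0 + 0 + 1/4 = 1/4
Marginal P(Q) (column sums):
  P(Q=0) = 1/8 + 0 + 0 = 1/8
  P(Q=1) = 0 + 1/8 + 0 = 1/8
  P(Q=2) = 0 + 1/2 + 1/4 = 3/4

H(P,Q) = -[(1/8)·log₂(1/8) + (1/8)·log₂(1/8) + (1/2)·log₂(1/2) + (1/4)·log₂(1/4)]
  = 0.3750 + 0.3750 + 0.5000 + 0.5000
  = 1.7500 bits
H(P) = -[(1/8)·log₂(1/8) + (5/8)·log₂(5/8) + (1/4)·log₂(1/4)]
  = 0.3750 + 0.4238 + 0.5000
  = 1.2988 bits
H(Q) = -[(1/8)·log₂(1/8) + (1/8)·log₂(1/8) + (3/4)·log₂(3/4)]
  = 0.3750 + 0.3750 + 0.3113
  = 1.0613 bits

H(P) + H(Q) = 1.2988 + 1.0613 = 2.3601 bits
Difference: H(P) + H(Q) - H(P,Q) = 2.3601 - 1.7500 = 0.6101 bits = I(P;Q)

The difference is the mutual information; it is positive here, so P and Q are dependent (knowing one reduces uncertainty about the other by 0.6101 bits).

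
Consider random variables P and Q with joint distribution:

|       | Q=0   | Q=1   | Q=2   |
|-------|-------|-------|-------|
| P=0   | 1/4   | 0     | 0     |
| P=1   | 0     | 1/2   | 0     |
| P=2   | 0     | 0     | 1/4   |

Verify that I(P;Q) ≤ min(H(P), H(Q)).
Marginal P(P) (row sums):
  P(P=0) = 1/4 + 0 + 0 = 1/4
  P(P=1) = 0 + 1/2 + 0 = 1/2
  P(P=2) = 0 + 0 + 1/4 = 1/4
Marginal P(Q) (column sums):
  P(Q=0) = 1/4 + 0 + 0 = 1/4
  P(Q=1) = 0 + 1/2 + 0 = 1/2
  P(Q=2) = 0 + 0 + 1/4 = 1/4

H(P) = -[(1/4)·log₂(1/4) + (1/2)·log₂(1/2) + (1/4)·log₂(1/4)]
  = 0.5000 + 0.5000 + 0.5000
  = 1.5000 bits
H(Q) = -[(1/4)·log₂(1/4) + (1/2)·log₂(1/2) + (1/4)·log₂(1/4)]
  = 0.5000 + 0.5000 + 0.5000
  = 1.5000 bits
H(P,Q) = -[(1/4)·log₂(1/4) + (1/2)·log₂(1/2) + (1/4)·log₂(1/4)]
  = 0.5000 + 0.5000 + 0.5000
  = 1.5000 bits

I(P;Q) = H(P) + H(Q) - H(P,Q)
  = 1.5000 + 1.5000 - 1.5000
  = 1.5000 bits

min(H(P), H(Q)) = min(1.5000, 1.5000) = 1.5000 bits
Since 1.5000 ≤ 1.5000, the bound is satisfied ✓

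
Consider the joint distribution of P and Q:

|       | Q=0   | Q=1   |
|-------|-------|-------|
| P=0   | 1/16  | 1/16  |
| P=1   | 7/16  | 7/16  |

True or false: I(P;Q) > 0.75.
Marginal P(P) (row sums):
  P(P=0) = 1/16 + 1/16 = 1/8
  P(P=1) = 7/16 + 7/16 = 7/8
Marginal P(Q) (column sums):
  P(Q=0) = 1/16 + 7/16 = 1/2
  P(Q=1) = 1/16 + 7/16 = 1/2

H(P) = -[(1/8)·log₂(1/8) + (7/8)·log₂(7/8)]
  = 0.3750 + 0.1686
  = 0.5436 bits
H(Q) = -[(1/2)·log₂(1/2) + (1/2)·log₂(1/2)]
  = 0.5000 + 0.5000
  = 1.0000 bits
H(P,Q) = -[(1/16)·log₂(1/16) + (1/16)·log₂(1/16) + (7/16)·log₂(7/16) + (7/16)·log₂(7/16)]
  = 0.2500 + 0.2500 + 0.5218 + 0.5218
  = 1.5436 bits

I(P;Q) = H(P) + H(Q) - H(P,Q)
  = 0.5436 + 1.0000 - 1.5436
  = 0.0000 bits

False. I(P;Q) = 0.0000 bits, which is ≤ 0.75 bits.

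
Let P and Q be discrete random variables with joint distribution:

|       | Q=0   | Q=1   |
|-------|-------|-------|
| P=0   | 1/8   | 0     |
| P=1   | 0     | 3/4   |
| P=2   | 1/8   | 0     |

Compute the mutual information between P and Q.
Marginal P(P) (row sums):
  P(P=0) = 1/8 + 0 = 1/8
  P(P=1) = 0 + 3/4 = 3/4
  P(P=2) = 1/8 + 0 = 1/8
Marginal P(Q) (column sums):
  P(Q=0) = 1/8 + 0 + 1/8 = 1/4
  P(Q=1) = 0 + 3/4 + 0 = 3/4

H(P) = -[(1/8)·log₂(1/8) + (3/4)·log₂(3/4) + (1/8)·log₂(1/8)]
  = 0.3750 + 0.3113 + 0.3750
  = 1.0613 bits
H(Q) = -[(1/4)·log₂(1/4) + (3/4)·log₂(3/4)]
  = 0.5000 + 0.3113
  = 0.8113 bits
H(P,Q) = -[(1/8)·log₂(1/8) + (3/4)·log₂(3/4) + (1/8)·log₂(1/8)]
  = 0.3750 + 0.3113 + 0.3750
  = 1.0613 bits

I(P;Q) = H(P) + H(Q) - H(P,Q)
  = 1.0613 + 0.8113 - 1.0613
  = 0.8113 bits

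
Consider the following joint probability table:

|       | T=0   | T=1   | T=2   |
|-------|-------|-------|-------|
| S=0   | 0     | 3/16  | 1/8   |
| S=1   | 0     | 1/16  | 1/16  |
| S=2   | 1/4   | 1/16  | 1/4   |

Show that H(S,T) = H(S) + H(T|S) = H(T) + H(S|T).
Marginal P(S) (row sums):
  P(S=0) = 0 + 3/16 + 1/8 = 5/16
  P(S=1) = 0 + 1/16 + 1/16 = 1/8
  P(S=2) = 1/4 + 1/16 + 1/4 = 9/16
Marginal P(T) (column sums):
  P(T=0) = 0 + 0 + 1/4 = 1/4
  P(T=1) = 3/16 + 1/16 + 1/16 = 5/16
  P(T=2) = 1/8 + 1/16 + 1/4 = 7/16

Decomposition 1: H(S) + H(T|S)
H(S) = -[(5/16)·log₂(5/16) + (1/8)·log₂(1/8) + (9/16)·log₂(9/16)]
  = 0.5244 + 0.3750 + 0.4669
  = 1.3663 bits
H(T|S) = -Σ P(S,T)·log₂ P(T|S), where P(T|S) = P(S,T) / P(S)
  (cells with P(S,T) = 0 contribute 0)
  (S=0,T=1): P(T|S) = (3/16)/(5/16) = 3/5;  -(3/16)·log₂(3/5) = 0.1382
  (S=0,T=2): P(T|S) = (1/8)/(5/16) = 2/5;  -(1/8)·log₂(2/5) = 0.1652
  (S=1,T=1): P(T|S) = (1/16)/(1/8) = 1/2;  -(1/16)·log₂(1/2) = 0.0625
  (S=1,T=2): P(T|S) = (1/16)/(1/8) = 1/2;  -(1/16)·log₂(1/2) = 0.0625
  (S=2,T=0): P(T|S) = (1/4)/(9/16) = 4/9;  -(1/4)·log₂(4/9) = 0.2925
  (S=2,T=1): P(T|S) = (1/16)/(9/16) = 1/9;  -(1/16)·log₂(1/9) = 0.1981
  (S=2,T=2): P(T|S) = (1/4)/(9/16) = 4/9;  -(1/4)·log₂(4/9) = 0.2925
H(T|S) = 0.1382 + 0.1652 + 0.0625 + 0.0625 + 0.2925 + 0.1981 + 0.2925
  = 1.2115 bits
H(S) + H(T|S) = 1.3663 + 1.2115 = 2.5778 bits

Decomposition 2: H(T) + H(S|T)
H(T) = -[(1/4)·log₂(1/4) + (5/16)·log₂(5/16) + (7/16)·log₂(7/16)]
  = 0.5000 + 0.5244 + 0.5218
  = 1.5462 bits
H(S|T) = -Σ P(S,T)·log₂ P(S|T), where P(S|T) = P(S,T) / P(T)
  (cells with P(S,T) = 0 contribute 0)
  (S=0,T=1): P(S|T) = (3/16)/(5/16) = 3/5;  -(3/16)·log₂(3/5) = 0.1382
  (S=0,T=2): P(S|T) = (1/8)/(7/16) = 2/7;  -(1/8)·log₂(2/7) = 0.2259
  (S=1,T=1): P(S|T) = (1/16)/(5/16) = 1/5;  -(1/16)·log₂(1/5) = 0.1451
  (S=1,T=2): P(S|T) = (1/16)/(7/16) = 1/7;  -(1/16)·log₂(1/7) = 0.1755
  (S=2,T=0): P(S|T) = (1/4)/(1/4) = 1;  -(1/4)·log₂(1) = 0.0000
  (S=2,T=1): P(S|T) = (1/16)/(5/16) = 1/5;  -(1/16)·log₂(1/5) = 0.1451
  (S=2,T=2): P(S|T) = (1/4)/(7/16) = 4/7;  -(1/4)·log₂(4/7) = 0.2018
H(S|T) = 0.1382 + 0.2259 + 0.1451 + 0.1755 + 0.0000 + 0.1451 + 0.2018
  = 1.0316 bits
H(T) + H(S|T) = 1.5462 + 1.0316 = 2.5778 bits

Direct computation of the joint entropy:
H(S,T) = -[(3/16)·log₂(3/16) + (1/8)·log₂(1/8) + (1/16)·log₂(1/16) + (1/16)·log₂(1/16) + (1/4)·log₂(1/4) + (1/16)·log₂(1/16) + (1/4)·log₂(1/4)]
  = 0.4528 + 0.3750 + 0.2500 + 0.2500 + 0.5000 + 0.2500 + 0.5000
  = 2.5778 bits

All three agree: H(S,T) = 2.5778 bits ✓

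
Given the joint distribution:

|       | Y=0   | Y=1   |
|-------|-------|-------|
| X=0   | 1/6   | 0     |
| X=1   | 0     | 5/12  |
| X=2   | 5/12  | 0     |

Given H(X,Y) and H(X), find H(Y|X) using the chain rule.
From the chain rule: H(X,Y) = H(X) + H(Y|X)
Therefore: H(Y|X) = H(X,Y) - H(X)

H(X,Y) = -[(1/6)·log₂(1/6) + (5/12)·log₂(5/12) + (5/12)·log₂(5/12)]
  = 0.4308 + 0.5263 + 0.5263
  = 1.4834 bits
Marginal P(X) (row sums):
  P(X=0) = 1/6 + 0 = 1/6
  P(X=1) = 0 + 5/12 = 5/12
  P(X=2) = 5/12 + 0 = 5/12
H(X) = -[(1/6)·log₂(1/6) + (5/12)·log₂(5/12) + (5/12)·log₂(5/12)]
  = 0.4308 + 0.5263 + 0.5263
  = 1.4834 bits

H(Y|X) = 1.4834 - 1.4834 = 0.0000 bits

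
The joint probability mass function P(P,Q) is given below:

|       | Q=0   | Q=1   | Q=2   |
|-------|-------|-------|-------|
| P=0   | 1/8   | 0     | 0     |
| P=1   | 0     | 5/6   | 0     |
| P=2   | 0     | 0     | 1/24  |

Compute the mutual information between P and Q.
Marginal P(P) (row sums):
  P(P=0) = 1/8 + 0 + 0 = 1/8
  P(P=1) = 0 + 5/6 + 0 = 5/6
  P(P=2) = 0 + 0 + 1/24 = 1/24
Marginal P(Q) (column sums):
  P(Q=0) = 1/8 + 0 + 0 = 1/8
  P(Q=1) = 0 + 5/6 + 0 = 5/6
  P(Q=2) = 0 + 0 + 1/24 = 1/24

H(P) = -[(1/8)·log₂(1/8) + (5/6)·log₂(5/6) + (1/24)·log₂(1/24)]
  = 0.3750 + 0.2192 + 0.1910
  = 0.7852 bits
H(Q) = -[(1/8)·log₂(1/8) + (5/6)·log₂(5/6) + (1/24)·log₂(1/24)]
  = 0.3750 + 0.2192 + 0.1910
  = 0.7852 bits
H(P,Q) = -[(1/8)·log₂(1/8) + (5/6)·log₂(5/6) + (1/24)·log₂(1/24)]
  = 0.3750 + 0.2192 + 0.1910
  = 0.7852 bits

I(P;Q) = H(P) + H(Q) - H(P,Q)
  = 0.7852 + 0.7852 - 0.7852
  = 0.7852 bits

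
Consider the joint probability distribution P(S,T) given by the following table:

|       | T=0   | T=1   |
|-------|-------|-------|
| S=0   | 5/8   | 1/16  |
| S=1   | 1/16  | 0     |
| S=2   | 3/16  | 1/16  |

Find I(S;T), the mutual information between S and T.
Marginal P(S) (row sums):
  P(S=0) = 5/8 + 1/16 = 11/16
  P(S=1) = 1/16 + 0 = 1/16
  P(S=2) = 3/16 + 1/16 = 1/4
Marginal P(T) (column sums):
  P(T=0) = 5/8 + 1/16 + 3/16 = 7/8
  P(T=1) = 1/16 + 0 + 1/16 = 1/8

H(S) = -[(11/16)·log₂(11/16) + (1/16)·log₂(1/16) + (1/4)·log₂(1/4)]
  = 0.3716 + 0.2500 + 0.5000
  = 1.1216 bits
H(T) = -[(7/8)·log₂(7/8) + (1/8)·log₂(1/8)]
  = 0.1686 + 0.3750
  = 0.5436 bits
H(S,T) = -[(5/8)·log₂(5/8) + (1/16)·log₂(1/16) + (1/16)·log₂(1/16) + (3/16)·log₂(3/16) + (1/16)·log₂(1/16)]
  = 0.4238 + 0.2500 + 0.2500 + 0.4528 + 0.2500
  = 1.6266 bits

I(S;T) = H(S) + H(T) - H(S,T)
  = 1.1216 + 0.5436 - 1.6266
  = 0.0386 bits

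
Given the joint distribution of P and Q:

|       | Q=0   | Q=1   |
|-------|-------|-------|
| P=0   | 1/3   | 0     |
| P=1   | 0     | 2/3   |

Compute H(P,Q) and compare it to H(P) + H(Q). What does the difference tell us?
Marginal P(P) (row sums):
  P(P=0) = 1/3 + 0 = 1/3
  P(P=1) = 0 + 2/3 = 2/3
Marginal P(Q) (column sums):
  P(Q=0) = 1/3 + 0 = 1/3
  P(Q=1) = 0 + 2/3 = 2/3

H(P,Q) = -[(1/3)·log₂(1/3) + (2/3)·log₂(2/3)]
  = 0.5283 + 0.3900
  = 0.9183 bits
H(P) = -[(1/3)·log₂(1/3) + (2/3)·log₂(2/3)]
  = 0.5283 + 0.3900
  = 0.9183 bits
H(Q) = -[(1/3)·log₂(1/3) + (2/3)·log₂(2/3)]
  = 0.5283 + 0.3900
  = 0.9183 bits

H(P) + H(Q) = 0.9183 + 0.9183 = 1.8366 bits
Difference: H(P) + H(Q) - H(P,Q) = 1.8366 - 0.9183 = 0.9183 bits = I(P;Q)

The difference is the mutual information; it is positive here, so P and Q are dependent (knowing one reduces uncertainty about the other by 0.9183 bits).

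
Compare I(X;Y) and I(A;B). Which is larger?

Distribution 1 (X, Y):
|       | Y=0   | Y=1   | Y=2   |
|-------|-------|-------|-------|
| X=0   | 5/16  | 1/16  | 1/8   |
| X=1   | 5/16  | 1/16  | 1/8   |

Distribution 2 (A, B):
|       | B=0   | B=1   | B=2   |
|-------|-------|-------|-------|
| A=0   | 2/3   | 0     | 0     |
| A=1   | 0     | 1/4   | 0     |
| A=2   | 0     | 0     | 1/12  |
Distribution 1 (X, Y):
Marginal P(X) (row sums):
  P(X=0) = 5/16 + 1/16 + 1/8 = 1/2
  P(X=1) = 5/16 + 1/16 + 1/8 = 1/2
Marginal P(Y) (column sums):
  P(Y=0) = 5/16 + 5/16 = 5/8
  P(Y=1) = 1/16 + 1/16 = 1/8
  P(Y=2) = 1/8 + 1/8 = 1/4

H(X) = -[(1/2)·log₂(1/2) + (1/2)·log₂(1/2)]
  = 0.5000 + 0.5000
  = 1.0000 bits
H(Y) = -[(5/8)·log₂(5/8) + (1/8)·log₂(1/8) + (1/4)·log₂(1/4)]
  = 0.4238 + 0.3750 + 0.5000
  = 1.2988 bits
H(X,Y) = -[(5/16)·log₂(5/16) + (1/16)·log₂(1/16) + (1/8)·log₂(1/8) + (5/16)·log₂(5/16) + (1/16)·log₂(1/16) + (1/8)·log₂(1/8)]
  = 0.5244 + 0.2500 + 0.3750 + 0.5244 + 0.2500 + 0.3750
  = 2.2988 bits

I(X;Y) = H(X) + H(Y) - H(X,Y)
  = 1.0000 + 1.2988 - 2.2988
  = 0.0000 bits

Distribution 2 (A, B):
Marginal P(A) (row sums):
  P(A=0) = 2/3 + 0 + 0 = 2/3
  P(A=1) = 0 + 1/4 + 0 = 1/4
  P(A=2) = 0 + 0 + 1/12 = 1/12
Marginal P(B) (column sums):
  P(B=0) = 2/3 + 0 + 0 = 2/3
  P(B=1) = 0 + 1/4 + 0 = 1/4
  P(B=2) = 0 + 0 + 1/12 = 1/12

H(A) = -[(2/3)·log₂(2/3) + (1/4)·log₂(1/4) + (1/12)·log₂(1/12)]
  = 0.3900 + 0.5000 + 0.2987
  = 1.1887 bits
H(B) = -[(2/3)·log₂(2/3) + (1/4)·log₂(1/4) + (1/12)·log₂(1/12)]
  = 0.3900 + 0.5000 + 0.2987
  = 1.1887 bits
H(A,B) = -[(2/3)·log₂(2/3) + (1/4)·log₂(1/4) + (1/12)·log₂(1/12)]
  = 0.3900 + 0.5000 + 0.2987
  = 1.1887 bits

I(A;B) = H(A) + H(B) - H(A,B)
  = 1.1887 + 1.1887 - 1.1887
  = 1.1887 bits

I(A;B) = 1.1887 bits > I(X;Y) = 0.0000 bits, so (A, B) has the higher mutual information (stronger dependence).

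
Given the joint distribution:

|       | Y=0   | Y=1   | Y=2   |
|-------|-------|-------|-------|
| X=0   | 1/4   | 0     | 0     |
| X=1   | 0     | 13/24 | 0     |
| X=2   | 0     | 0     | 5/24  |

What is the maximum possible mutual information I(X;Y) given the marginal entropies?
The upper bound on mutual information is I(X;Y) ≤ min(H(X), H(Y)).

Marginal P(X) (row sums):
  P(X=0) = 1/4 + 0 + 0 = 1/4
  P(X=1) = 0 + 13/24 + 0 = 13/24
  P(X=2) = 0 + 0 + 5/24 = 5/24
Marginal P(Y) (column sums):
  P(Y=0) = 1/4 + 0 + 0 = 1/4
  P(Y=1) = 0 + 13/24 + 0 = 13/24
  P(Y=2) = 0 + 0 + 5/24 = 5/24

H(X) = -[(1/4)·log₂(1/4) + (13/24)·log₂(13/24) + (5/24)·log₂(5/24)]
  = 0.5000 + 0.4791 + 0.4715
  = 1.4506 bits
H(Y) = -[(1/4)·log₂(1/4) + (13/24)·log₂(13/24) + (5/24)·log₂(5/24)]
  = 0.5000 + 0.4791 + 0.4715
  = 1.4506 bits

Maximum possible I(X;Y) = min(1.4506, 1.4506) = 1.4506 bits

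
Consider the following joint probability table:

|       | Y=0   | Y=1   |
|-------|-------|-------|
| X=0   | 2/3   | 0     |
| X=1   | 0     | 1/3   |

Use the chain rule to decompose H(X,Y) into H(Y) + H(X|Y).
By the chain rule: H(X,Y) = H(Y) + H(X|Y)

Marginal P(Y) (column sums):
  P(Y=0) = 2/3 + 0 = 2/3
  P(Y=1) = 0 + 1/3 = 1/3
H(Y) = -[(2/3)·log₂(2/3) + (1/3)·log₂(1/3)]
  = 0.3900 + 0.5283
  = 0.9183 bits
H(X|Y) = -Σ P(X,Y)·log₂ P(X|Y), where P(X|Y) = P(X,Y) / P(Y)
  (cells with P(X,Y) = 0 contribute 0)
  (X=0,Y=0): P(X|Y) = (2/3)/(2/3) = 1;  -(2/3)·log₂(1) = 0.0000
  (X=1,Y=1): P(X|Y) = (1/3)/(1/3) = 1;  -(1/3)·log₂(1) = 0.0000
H(X|Y) = 0.0000 + 0.0000
  = 0.0000 bits

H(X,Y) = H(Y) + H(X|Y) = 0.9183 + 0.0000 = 0.9183 bits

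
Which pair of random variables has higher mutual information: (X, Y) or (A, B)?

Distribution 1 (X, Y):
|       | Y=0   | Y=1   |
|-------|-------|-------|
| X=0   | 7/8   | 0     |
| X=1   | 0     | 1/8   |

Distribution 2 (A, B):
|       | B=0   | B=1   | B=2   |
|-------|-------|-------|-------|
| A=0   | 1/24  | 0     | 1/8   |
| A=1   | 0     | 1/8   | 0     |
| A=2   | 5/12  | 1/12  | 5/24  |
Distribution 1 (X, Y):
Marginal P(X) (row sums):
  P(X=0) = 7/8 + 0 = 7/8
  P(X=1) = 0 + 1/8 = 1/8
Marginal P(Y) (column sums):
  P(Y=0) = 7/8 + 0 = 7/8
  P(Y=1) = 0 + 1/8 = 1/8

H(X) = -[(7/8)·log₂(7/8) + (1/8)·log₂(1/8)]
  = 0.1686 + 0.3750
  = 0.5436 bits
H(Y) = -[(7/8)·log₂(7/8) + (1/8)·log₂(1/8)]
  = 0.1686 + 0.3750
  = 0.5436 bits
H(X,Y) = -[(7/8)·log₂(7/8) + (1/8)·log₂(1/8)]
  = 0.1686 + 0.3750
  = 0.5436 bits

I(X;Y) = H(X) + H(Y) - H(X,Y)
  = 0.5436 + 0.5436 - 0.5436
  = 0.5436 bits

Distribution 2 (A, B):
Marginal P(A) (row sums):
  P(A=0) = 1/24 + 0 + 1/8 = 1/6
  P(A=1) = 0 + 1/8 + 0 = 1/8
  P(A=2) = 5/12 + 1/12 + 5/24 = 17/24
Marginal P(B) (column sums):
  P(B=0) = 1/24 + 0 + 5/12 = 11/24
  P(B=1) = 0 + 1/8 + 1/12 = 5/24
  P(B=2) = 1/8 + 0 + 5/24 = 1/3

H(A) = -[(1/6)·log₂(1/6) + (1/8)·log₂(1/8) + (17/24)·log₂(17/24)]
  = 0.4308 + 0.3750 + 0.3524
  = 1.1582 bits
H(B) = -[(11/24)·log₂(11/24) + (5/24)·log₂(5/24) + (1/3)·log₂(1/3)]
  = 0.5159 + 0.4715 + 0.5283
  = 1.5157 bits
H(A,B) = -[(1/24)·log₂(1/24) + (1/8)·log₂(1/8) + (1/8)·log₂(1/8) + (5/12)·log₂(5/12) + (1/12)·log₂(1/12) + (5/24)·log₂(5/24)]
  = 0.1910 + 0.3750 + 0.3750 + 0.5263 + 0.2987 + 0.4715
  = 2.2375 bits

I(A;B) = H(A) + H(B) - H(A,B)
  = 1.1582 + 1.5157 - 2.2375
  = 0.4364 bits

I(X;Y) = 0.5436 bits > I(A;B) = 0.4364 bits, so (X, Y) has the higher mutual information (stronger dependence).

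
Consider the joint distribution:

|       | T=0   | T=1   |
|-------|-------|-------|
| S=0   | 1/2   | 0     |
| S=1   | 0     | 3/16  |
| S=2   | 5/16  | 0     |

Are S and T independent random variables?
Marginal P(S) (row sums):
  P(S=0) = 1/2 + 0 = 1/2
  P(S=1) = 0 + 3/16 = 3/16
  P(S=2) = 5/16 + 0 = 5/16
Marginal P(T) (column sums):
  P(T=0) = 1/2 + 0 + 5/16 = 13/16
  P(T=1) = 0 + 3/16 + 0 = 3/16

S and T are independent iff P(S=i,T=j) = P(S=i)·P(T=j) for every cell.
  P(S=0)·P(T=0) = 1/2 × 13/16 = 13/32, but P(S=0,T=0) = 1/2 ✗

No, S and T are not independent. Quantitatively, I(S;T) > 0:

H(S) = -[(1/2)·log₂(1/2) + (3/16)·log₂(3/16) + (5/16)·log₂(5/16)]
  = 0.5000 + 0.4528 + 0.5244
  = 1.4772 bits
H(T) = -[(13/16)·log₂(13/16) + (3/16)·log₂(3/16)]
  = 0.2434 + 0.4528
  = 0.6962 bits
H(S,T) = -[(1/2)·log₂(1/2) + (3/16)·log₂(3/16) + (5/16)·log₂(5/16)]
  = 0.5000 + 0.4528 + 0.5244
  = 1.4772 bits
I(S;T) = H(S) + H(T) - H(S,T) = 1.4772 + 0.6962 - 1.4772 = 0.6962 bits > 0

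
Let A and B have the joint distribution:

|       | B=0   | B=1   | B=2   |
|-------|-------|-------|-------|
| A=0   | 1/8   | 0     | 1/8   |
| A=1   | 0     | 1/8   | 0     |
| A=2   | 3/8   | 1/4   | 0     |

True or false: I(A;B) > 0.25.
Marginal P(A) (row sums):
  P(A=0) = 1/8 + 0 + 1/8 = 1/4
  P(A=1) = 0 + 1/8 + 0 = 1/8
  P(A=2) = 3/8 + 1/4 + 0 = 5/8
Marginal P(B) (column sums):
  P(B=0) = 1/8 + 0 + 3/8 = 1/2
  P(B=1) = 0 + 1/8 + 1/4 = 3/8
  P(B=2) = 1/8 + 0 + 0 = 1/8

H(A) = -[(1/4)·log₂(1/4) + (1/8)·log₂(1/8) + (5/8)·log₂(5/8)]
  = 0.5000 + 0.3750 + 0.4238
  = 1.2988 bits
H(B) = -[(1/2)·log₂(1/2) + (3/8)·log₂(3/8) + (1/8)·log₂(1/8)]
  = 0.5000 + 0.5306 + 0.3750
  = 1.4056 bits
H(A,B) = -[(1/8)·log₂(1/8) + (1/8)·log₂(1/8) + (1/8)·log₂(1/8) + (3/8)·log₂(3/8) + (1/4)·log₂(1/4)]
  = 0.3750 + 0.3750 + 0.3750 + 0.5306 + 0.5000
  = 2.1556 bits

I(A;B) = H(A) + H(B) - H(A,B)
  = 1.2988 + 1.4056 - 2.1556
  = 0.5488 bits

True. I(A;B) = 0.5488 bits, which is > 0.25 bits.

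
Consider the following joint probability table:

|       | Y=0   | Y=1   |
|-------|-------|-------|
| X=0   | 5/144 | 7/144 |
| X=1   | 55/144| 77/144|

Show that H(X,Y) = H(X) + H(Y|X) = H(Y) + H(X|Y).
Marginal P(X) (row sums):
  P(X=0) = 5/144 + 7/144 = 1/12
  P(X=1) = 55/144 + 77/144 = 11/12
Marginal P(Y) (column sums):
  P(Y=0) = 5/144 + 55/144 = 5/12
  P(Y=1) = 7/144 + 77/144 = 7/12

Decomposition 1: H(X) + H(Y|X)
H(X) = -[(1/12)·log₂(1/12) + (11/12)·log₂(11/12)]
  = 0.2987 + 0.1151
  = 0.4138 bits
H(Y|X) = -Σ P(X,Y)·log₂ P(Y|X), where P(Y|X) = P(X,Y) / P(X)
  (X=0,Y=0): P(Y|X) = (5/144)/(1/12) = 5/12;  -(5/144)·log₂(5/12) = 0.0439
  (X=0,Y=1): P(Y|X) = (7/144)/(1/12) = 7/12;  -(7/144)·log₂(7/12) = 0.0378
  (X=1,Y=0): P(Y|X) = (55/144)/(11/12) = 5/12;  -(55/144)·log₂(5/12) = 0.4824
  (X=1,Y=1): P(Y|X) = (77/144)/(11/12) = 7/12;  -(77/144)·log₂(7/12) = 0.4158
H(Y|X) = 0.0439 + 0.0378 + 0.4824 + 0.4158
  = 0.9799 bits
H(X) + H(Y|X) = 0.4138 + 0.9799 = 1.3937 bits

Decomposition 2: H(Y) + H(X|Y)
H(Y) = -[(5/12)·log₂(5/12) + (7/12)·log₂(7/12)]
  = 0.5263 + 0.4536
  = 0.9799 bits
H(X|Y) = -Σ P(X,Y)·log₂ P(X|Y), where P(X|Y) = P(X,Y) / P(Y)
  (X=0,Y=0): P(X|Y) = (5/144)/(5/12) = 1/12;  -(5/144)·log₂(1/12) = 0.1245
  (X=0,Y=1): P(X|Y) = (7/144)/(7/12) = 1/12;  -(7/144)·log₂(1/12) = 0.1743
  (X=1,Y=0): P(X|Y) = (55/144)/(5/12) = 11/12;  -(55/144)·log₂(11/12) = 0.0479
  (X=1,Y=1): P(X|Y) = (77/144)/(7/12) = 11/12;  -(77/144)·log₂(11/12) = 0.0671
H(X|Y) = 0.1245 + 0.1743 + 0.0479 + 0.0671
  = 0.4138 bits
H(Y) + H(X|Y) = 0.9799 + 0.4138 = 1.3937 bits

Direct computation of the joint entropy:
H(X,Y) = -[(5/144)·log₂(5/144) + (7/144)·log₂(7/144) + (55/144)·log₂(55/144) + (77/144)·log₂(77/144)]
  = 0.1683 + 0.2121 + 0.5304 + 0.4829
  = 1.3937 bits

All three agree: H(X,Y) = 1.3937 bits ✓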